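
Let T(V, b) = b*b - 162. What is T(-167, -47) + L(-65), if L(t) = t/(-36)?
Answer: 73757/36 ≈ 2048.8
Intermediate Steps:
L(t) = -t/36 (L(t) = t*(-1/36) = -t/36)
T(V, b) = -162 + b**2 (T(V, b) = b**2 - 162 = -162 + b**2)
T(-167, -47) + L(-65) = (-162 + (-47)**2) - 1/36*(-65) = (-162 + 2209) + 65/36 = 2047 + 65/36 = 73757/36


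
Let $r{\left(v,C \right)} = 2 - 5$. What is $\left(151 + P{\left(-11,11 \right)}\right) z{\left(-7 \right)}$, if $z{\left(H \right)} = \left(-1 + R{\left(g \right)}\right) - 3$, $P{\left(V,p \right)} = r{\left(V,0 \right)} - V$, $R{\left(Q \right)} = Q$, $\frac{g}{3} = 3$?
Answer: $795$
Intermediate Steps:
$g = 9$ ($g = 3 \cdot 3 = 9$)
$r{\left(v,C \right)} = -3$
$P{\left(V,p \right)} = -3 - V$
$z{\left(H \right)} = 5$ ($z{\left(H \right)} = \left(-1 + 9\right) - 3 = 8 - 3 = 5$)
$\left(151 + P{\left(-11,11 \right)}\right) z{\left(-7 \right)} = \left(151 - -8\right) 5 = \left(151 + \left(-3 + 11\right)\right) 5 = \left(151 + 8\right) 5 = 159 \cdot 5 = 795$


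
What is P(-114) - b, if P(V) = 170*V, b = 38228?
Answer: -57608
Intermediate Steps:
P(-114) - b = 170*(-114) - 1*38228 = -19380 - 38228 = -57608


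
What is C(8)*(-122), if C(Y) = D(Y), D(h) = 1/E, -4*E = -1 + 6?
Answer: 488/5 ≈ 97.600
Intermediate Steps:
E = -5/4 (E = -(-1 + 6)/4 = -¼*5 = -5/4 ≈ -1.2500)
D(h) = -⅘ (D(h) = 1/(-5/4) = -⅘)
C(Y) = -⅘
C(8)*(-122) = -⅘*(-122) = 488/5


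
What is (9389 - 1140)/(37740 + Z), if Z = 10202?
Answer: 8249/47942 ≈ 0.17206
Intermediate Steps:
(9389 - 1140)/(37740 + Z) = (9389 - 1140)/(37740 + 10202) = 8249/47942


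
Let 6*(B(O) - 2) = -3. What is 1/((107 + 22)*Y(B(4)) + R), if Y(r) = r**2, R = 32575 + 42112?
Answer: 4/299909 ≈ 1.3337e-5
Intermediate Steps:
B(O) = 3/2 (B(O) = 2 + (1/6)*(-3) = 2 - 1/2 = 3/2)
R = 74687
1/((107 + 22)*Y(B(4)) + R) = 1/((107 + 22)*(3/2)**2 + 74687) = 1/(129*(9/4) + 74687) = 1/(1161/4 + 74687) = 1/(299909/4) = 4/299909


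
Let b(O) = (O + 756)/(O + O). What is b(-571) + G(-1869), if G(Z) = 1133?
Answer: 1293701/1142 ≈ 1132.8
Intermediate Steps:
b(O) = (756 + O)/(2*O) (b(O) = (756 + O)/((2*O)) = (756 + O)*(1/(2*O)) = (756 + O)/(2*O))
b(-571) + G(-1869) = (1/2)*(756 - 571)/(-571) + 1133 = (1/2)*(-1/571)*185 + 1133 = -185/1142 + 1133 = 1293701/1142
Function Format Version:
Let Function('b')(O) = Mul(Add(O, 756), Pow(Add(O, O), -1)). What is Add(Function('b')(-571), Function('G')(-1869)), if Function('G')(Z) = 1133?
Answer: Rational(1293701, 1142) ≈ 1132.8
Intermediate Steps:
Function('b')(O) = Mul(Rational(1, 2), Pow(O, -1), Add(756, O)) (Function('b')(O) = Mul(Add(756, O), Pow(Mul(2, O), -1)) = Mul(Add(756, O), Mul(Rational(1, 2), Pow(O, -1))) = Mul(Rational(1, 2), Pow(O, -1), Add(756, O)))
Add(Function('b')(-571), Function('G')(-1869)) = Add(Mul(Rational(1, 2), Pow(-571, -1), Add(756, -571)), 1133) = Add(Mul(Rational(1, 2), Rational(-1, 571), 185), 1133) = Add(Rational(-185, 1142), 1133) = Rational(1293701, 1142)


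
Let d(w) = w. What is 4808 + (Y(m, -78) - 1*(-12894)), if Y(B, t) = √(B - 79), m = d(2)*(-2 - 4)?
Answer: 17702 + I*√91 ≈ 17702.0 + 9.5394*I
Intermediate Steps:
m = -12 (m = 2*(-2 - 4) = 2*(-6) = -12)
Y(B, t) = √(-79 + B)
4808 + (Y(m, -78) - 1*(-12894)) = 4808 + (√(-79 - 12) - 1*(-12894)) = 4808 + (√(-91) + 12894) = 4808 + (I*√91 + 12894) = 4808 + (12894 + I*√91) = 17702 + I*√91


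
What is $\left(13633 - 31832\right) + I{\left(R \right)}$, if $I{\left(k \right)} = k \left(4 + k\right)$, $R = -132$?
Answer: $-1303$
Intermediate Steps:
$\left(13633 - 31832\right) + I{\left(R \right)} = \left(13633 - 31832\right) - 132 \left(4 - 132\right) = -18199 - -16896 = -18199 + 16896 = -1303$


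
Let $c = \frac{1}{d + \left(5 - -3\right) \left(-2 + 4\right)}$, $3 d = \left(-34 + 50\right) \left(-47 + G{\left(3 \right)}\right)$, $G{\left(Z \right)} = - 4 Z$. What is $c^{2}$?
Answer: $\frac{9}{802816} \approx 1.1211 \cdot 10^{-5}$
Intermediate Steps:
$d = - \frac{944}{3}$ ($d = \frac{\left(-34 + 50\right) \left(-47 - 12\right)}{3} = \frac{16 \left(-47 - 12\right)}{3} = \frac{16 \left(-59\right)}{3} = \frac{1}{3} \left(-944\right) = - \frac{944}{3} \approx -314.67$)
$c = - \frac{3}{896}$ ($c = \frac{1}{- \frac{944}{3} + \left(5 - -3\right) \left(-2 + 4\right)} = \frac{1}{- \frac{944}{3} + \left(5 + 3\right) 2} = \frac{1}{- \frac{944}{3} + 8 \cdot 2} = \frac{1}{- \frac{944}{3} + 16} = \frac{1}{- \frac{896}{3}} = - \frac{3}{896} \approx -0.0033482$)
$c^{2} = \left(- \frac{3}{896}\right)^{2} = \frac{9}{802816}$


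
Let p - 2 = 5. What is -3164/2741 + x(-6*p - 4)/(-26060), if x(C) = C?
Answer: -41163877/35715230 ≈ -1.1526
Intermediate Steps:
p = 7 (p = 2 + 5 = 7)
-3164/2741 + x(-6*p - 4)/(-26060) = -3164/2741 + (-6*7 - 4)/(-26060) = -3164*1/2741 + (-42 - 4)*(-1/26060) = -3164/2741 - 46*(-1/26060) = -3164/2741 + 23/13030 = -41163877/35715230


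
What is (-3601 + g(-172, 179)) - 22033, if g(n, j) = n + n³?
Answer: -5114254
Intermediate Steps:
(-3601 + g(-172, 179)) - 22033 = (-3601 + (-172 + (-172)³)) - 22033 = (-3601 + (-172 - 5088448)) - 22033 = (-3601 - 5088620) - 22033 = -5092221 - 22033 = -5114254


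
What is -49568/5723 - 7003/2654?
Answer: -171631641/15188842 ≈ -11.300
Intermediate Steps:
-49568/5723 - 7003/2654 = -171631641/15188842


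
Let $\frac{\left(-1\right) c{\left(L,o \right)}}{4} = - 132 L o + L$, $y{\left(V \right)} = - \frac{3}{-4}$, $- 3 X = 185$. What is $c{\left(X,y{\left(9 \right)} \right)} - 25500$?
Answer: $- \frac{149020}{3} \approx -49673.0$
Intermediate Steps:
$X = - \frac{185}{3}$ ($X = \left(- \frac{1}{3}\right) 185 = - \frac{185}{3} \approx -61.667$)
$y{\left(V \right)} = \frac{3}{4}$ ($y{\left(V \right)} = \left(-3\right) \left(- \frac{1}{4}\right) = \frac{3}{4}$)
$c{\left(L,o \right)} = - 4 L + 528 L o$ ($c{\left(L,o \right)} = - 4 \left(- 132 L o + L\right) = - 4 \left(L - 132 L o\right) = - 4 L + 528 L o$)
$c{\left(X,y{\left(9 \right)} \right)} - 25500 = 4 \left(- \frac{185}{3}\right) \left(-1 + 132 \cdot \frac{3}{4}\right) - 25500 = 4 \left(- \frac{185}{3}\right) \left(-1 + 99\right) - 25500 = 4 \left(- \frac{185}{3}\right) 98 - 25500 = - \frac{72520}{3} - 25500 = - \frac{149020}{3}$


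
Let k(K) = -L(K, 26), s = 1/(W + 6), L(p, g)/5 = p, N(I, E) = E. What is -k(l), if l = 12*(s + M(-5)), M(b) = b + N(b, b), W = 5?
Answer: -6540/11 ≈ -594.54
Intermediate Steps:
L(p, g) = 5*p
M(b) = 2*b (M(b) = b + b = 2*b)
s = 1/11 (s = 1/(5 + 6) = 1/11 ≈ 0.090909)
l = -1308/11 (l = 12*(1/11 + 2*(-5)) = 12*(1/11 - 10) = 12*(-109/11) = -1308/11 ≈ -118.91)
k(K) = -5*K
-k(l) = -(-5)*(-1308)/11 = -1*6540/11 = -6540/11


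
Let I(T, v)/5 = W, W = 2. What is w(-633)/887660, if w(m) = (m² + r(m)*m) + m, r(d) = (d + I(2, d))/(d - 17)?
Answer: 259642041/576979000 ≈ 0.45000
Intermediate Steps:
I(T, v) = 10 (I(T, v) = 5*2 = 10)
r(d) = (10 + d)/(-17 + d) (r(d) = (d + 10)/(d - 17) = (10 + d)/(-17 + d))
w(m) = m + m² + m*(10 + m)/(-17 + m) (w(m) = (m² + ((10 + m)/(-17 + m))*m) + m = (m² + m*(10 + m)/(-17 + m)) + m = m + m² + m*(10 + m)/(-17 + m))
w(-633)/887660 = -633*(-7 + (-633)² - 15*(-633))/(-17 - 633)/887660 = -633*(-7 + 400689 + 9495)/(-650)*(1/887660) = -633*(-1/650)*410177*(1/887660) = (259642041/650)*(1/887660) = 259642041/576979000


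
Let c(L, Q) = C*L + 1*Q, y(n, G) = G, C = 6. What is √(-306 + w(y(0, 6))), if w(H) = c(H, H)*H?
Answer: 3*I*√6 ≈ 7.3485*I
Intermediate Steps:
c(L, Q) = Q + 6*L (c(L, Q) = 6*L + 1*Q = 6*L + Q = Q + 6*L)
w(H) = 7*H² (w(H) = (H + 6*H)*H = (7*H)*H = 7*H²)
√(-306 + w(y(0, 6))) = √(-306 + 7*6²) = √(-306 + 7*36) = √(-306 + 252) = √(-54) = 3*I*√6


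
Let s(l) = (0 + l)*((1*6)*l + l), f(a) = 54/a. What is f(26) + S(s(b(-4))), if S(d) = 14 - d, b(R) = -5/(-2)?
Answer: -1439/52 ≈ -27.673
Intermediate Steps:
b(R) = 5/2 (b(R) = -5*(-½) = 5/2)
s(l) = 7*l² (s(l) = l*(6*l + l) = l*(7*l) = 7*l²)
f(26) + S(s(b(-4))) = 54/26 + (14 - 7*(5/2)²) = 54*(1/26) + (14 - 7*25/4) = 27/13 + (14 - 1*175/4) = 27/13 + (14 - 175/4) = 27/13 - 119/4 = -1439/52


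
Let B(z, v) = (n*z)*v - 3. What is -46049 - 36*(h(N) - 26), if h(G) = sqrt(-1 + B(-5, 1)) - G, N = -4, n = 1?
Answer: -45257 - 108*I ≈ -45257.0 - 108.0*I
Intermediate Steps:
B(z, v) = -3 + v*z (B(z, v) = (1*z)*v - 3 = z*v - 3 = v*z - 3 = -3 + v*z)
h(G) = -G + 3*I (h(G) = sqrt(-1 + (-3 + 1*(-5))) - G = sqrt(-1 + (-3 - 5)) - G = sqrt(-1 - 8) - G = sqrt(-9) - G = 3*I - G = -G + 3*I)
-46049 - 36*(h(N) - 26) = -46049 - 36*((-1*(-4) + 3*I) - 26) = -46049 - 36*((4 + 3*I) - 26) = -46049 - 36*(-22 + 3*I) = -46049 + (792 - 108*I) = -45257 - 108*I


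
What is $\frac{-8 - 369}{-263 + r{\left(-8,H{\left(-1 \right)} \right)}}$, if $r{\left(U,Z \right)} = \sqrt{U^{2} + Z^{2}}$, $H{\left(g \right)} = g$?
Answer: $\frac{99151}{69104} + \frac{377 \sqrt{65}}{69104} \approx 1.4788$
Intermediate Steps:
$\frac{-8 - 369}{-263 + r{\left(-8,H{\left(-1 \right)} \right)}} = \frac{-8 - 369}{-263 + \sqrt{\left(-8\right)^{2} + \left(-1\right)^{2}}} = - \frac{377}{-263 + \sqrt{64 + 1}} = - \frac{377}{-263 + \sqrt{65}}$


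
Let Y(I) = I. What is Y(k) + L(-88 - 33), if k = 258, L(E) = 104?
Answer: 362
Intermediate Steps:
Y(k) + L(-88 - 33) = 258 + 104 = 362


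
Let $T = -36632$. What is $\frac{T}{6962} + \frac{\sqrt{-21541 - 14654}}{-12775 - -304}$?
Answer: $- \frac{18316}{3481} - \frac{i \sqrt{36195}}{12471} \approx -5.2617 - 0.015255 i$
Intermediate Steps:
$\frac{T}{6962} + \frac{\sqrt{-21541 - 14654}}{-12775 - -304} = - \frac{36632}{6962} + \frac{\sqrt{-21541 - 14654}}{-12775 - -304} = \left(-36632\right) \frac{1}{6962} + \frac{\sqrt{-36195}}{-12775 + 304} = - \frac{18316}{3481} + \frac{i \sqrt{36195}}{-12471} = - \frac{18316}{3481} + i \sqrt{36195} \left(- \frac{1}{12471}\right) = - \frac{18316}{3481} - \frac{i \sqrt{36195}}{12471}$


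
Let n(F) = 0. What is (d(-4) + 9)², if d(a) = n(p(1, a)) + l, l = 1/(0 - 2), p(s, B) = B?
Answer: 289/4 ≈ 72.250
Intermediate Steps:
l = -½ (l = 1/(-2) = -½ ≈ -0.50000)
d(a) = -½ (d(a) = 0 - ½ = -½)
(d(-4) + 9)² = (-½ + 9)² = (17/2)² = 289/4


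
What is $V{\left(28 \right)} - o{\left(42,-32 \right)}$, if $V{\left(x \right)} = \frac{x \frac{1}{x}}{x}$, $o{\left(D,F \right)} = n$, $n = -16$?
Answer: $\frac{449}{28} \approx 16.036$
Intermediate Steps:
$o{\left(D,F \right)} = -16$
$V{\left(x \right)} = \frac{1}{x}$ ($V{\left(x \right)} = 1 \frac{1}{x} = \frac{1}{x}$)
$V{\left(28 \right)} - o{\left(42,-32 \right)} = \frac{1}{28} - -16 = \frac{1}{28} + 16 = \frac{449}{28}$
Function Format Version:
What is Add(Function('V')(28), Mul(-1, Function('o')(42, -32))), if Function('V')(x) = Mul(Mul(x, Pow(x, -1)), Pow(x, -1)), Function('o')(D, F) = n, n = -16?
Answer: Rational(449, 28) ≈ 16.036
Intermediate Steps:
Function('o')(D, F) = -16
Function('V')(x) = Pow(x, -1) (Function('V')(x) = Mul(1, Pow(x, -1)) = Pow(x, -1))
Add(Function('V')(28), Mul(-1, Function('o')(42, -32))) = Add(Pow(28, -1), Mul(-1, -16)) = Add(Rational(1, 28), 16) = Rational(449, 28)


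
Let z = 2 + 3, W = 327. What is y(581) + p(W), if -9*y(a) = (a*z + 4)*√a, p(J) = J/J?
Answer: 1 - 2909*√581/9 ≈ -7789.9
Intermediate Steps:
z = 5
p(J) = 1
y(a) = -√a*(4 + 5*a)/9 (y(a) = -(a*5 + 4)*√a/9 = -(5*a + 4)*√a/9 = -(4 + 5*a)*√a/9 = -√a*(4 + 5*a)/9)
y(581) + p(W) = √581*(-4 - 5*581)/9 + 1 = √581*(-4 - 2905)/9 + 1 = (⅑)*√581*(-2909) + 1 = -2909*√581/9 + 1 = 1 - 2909*√581/9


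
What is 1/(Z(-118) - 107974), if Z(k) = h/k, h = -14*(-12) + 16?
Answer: -59/6370558 ≈ -9.2613e-6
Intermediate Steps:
h = 184 (h = 168 + 16 = 184)
Z(k) = 184/k
1/(Z(-118) - 107974) = 1/(184/(-118) - 107974) = 1/(184*(-1/118) - 107974) = 1/(-92/59 - 107974) = 1/(-6370558/59) = -59/6370558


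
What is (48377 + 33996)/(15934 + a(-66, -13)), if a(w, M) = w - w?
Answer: 82373/15934 ≈ 5.1696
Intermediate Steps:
a(w, M) = 0
(48377 + 33996)/(15934 + a(-66, -13)) = (48377 + 33996)/(15934 + 0) = 82373/15934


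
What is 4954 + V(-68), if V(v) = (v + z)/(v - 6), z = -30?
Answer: 183347/37 ≈ 4955.3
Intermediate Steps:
V(v) = (-30 + v)/(-6 + v) (V(v) = (v - 30)/(v - 6) = (-30 + v)/(-6 + v))
4954 + V(-68) = 4954 + (-30 - 68)/(-6 - 68) = 4954 - 98/(-74) = 4954 - 1/74*(-98) = 4954 + 49/37 = 183347/37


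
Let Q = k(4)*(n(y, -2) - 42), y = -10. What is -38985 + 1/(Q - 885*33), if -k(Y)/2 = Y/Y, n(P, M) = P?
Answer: -1134502486/29101 ≈ -38985.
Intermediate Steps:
k(Y) = -2 (k(Y) = -2*Y/Y = -2*1 = -2)
Q = 104 (Q = -2*(-10 - 42) = -2*(-52) = 104)
-38985 + 1/(Q - 885*33) = -38985 + 1/(104 - 885*33) = -38985 + 1/(104 - 29205) = -38985 + 1/(-29101) = -38985 - 1/29101 = -1134502486/29101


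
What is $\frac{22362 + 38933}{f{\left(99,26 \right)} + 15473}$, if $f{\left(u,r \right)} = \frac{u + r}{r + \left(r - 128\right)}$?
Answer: $\frac{4658420}{1175823} \approx 3.9618$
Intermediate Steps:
$f{\left(u,r \right)} = \frac{r + u}{-128 + 2 r}$ ($f{\left(u,r \right)} = \frac{r + u}{r + \left(-128 + r\right)} = \frac{r + u}{-128 + 2 r}$)
$\frac{22362 + 38933}{f{\left(99,26 \right)} + 15473} = \frac{22362 + 38933}{\frac{26 + 99}{2 \left(-64 + 26\right)} + 15473} = \frac{61295}{\frac{1}{2} \frac{1}{-38} \cdot 125 + 15473} = \frac{61295}{\frac{1}{2} \left(- \frac{1}{38}\right) 125 + 15473} = \frac{61295}{- \frac{125}{76} + 15473} = \frac{61295}{\frac{1175823}{76}} = 61295 \cdot \frac{76}{1175823} = \frac{4658420}{1175823}$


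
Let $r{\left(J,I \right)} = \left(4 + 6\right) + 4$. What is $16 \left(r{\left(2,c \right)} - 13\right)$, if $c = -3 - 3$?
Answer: $16$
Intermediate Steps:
$c = -6$ ($c = -3 - 3 = -6$)
$r{\left(J,I \right)} = 14$ ($r{\left(J,I \right)} = 10 + 4 = 14$)
$16 \left(r{\left(2,c \right)} - 13\right) = 16 \left(14 - 13\right) = 16 \cdot 1 = 16$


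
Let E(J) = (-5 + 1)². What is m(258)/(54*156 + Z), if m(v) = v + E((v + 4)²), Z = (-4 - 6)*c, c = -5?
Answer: 137/4237 ≈ 0.032334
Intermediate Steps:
E(J) = 16 (E(J) = (-4)² = 16)
Z = 50 (Z = (-4 - 6)*(-5) = -10*(-5) = 50)
m(v) = 16 + v (m(v) = v + 16 = 16 + v)
m(258)/(54*156 + Z) = (16 + 258)/(54*156 + 50) = 274/(8424 + 50) = 274/8474 = 274*(1/8474) = 137/4237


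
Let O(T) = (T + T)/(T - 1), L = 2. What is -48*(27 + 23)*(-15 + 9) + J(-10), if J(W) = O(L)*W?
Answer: 14360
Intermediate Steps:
O(T) = 2*T/(-1 + T) (O(T) = (2*T)/(-1 + T) = 2*T/(-1 + T))
J(W) = 4*W (J(W) = (2*2/(-1 + 2))*W = (2*2/1)*W = (2*2*1)*W = 4*W)
-48*(27 + 23)*(-15 + 9) + J(-10) = -48*(27 + 23)*(-15 + 9) + 4*(-10) = -2400*(-6) - 40 = -48*(-300) - 40 = 14400 - 40 = 14360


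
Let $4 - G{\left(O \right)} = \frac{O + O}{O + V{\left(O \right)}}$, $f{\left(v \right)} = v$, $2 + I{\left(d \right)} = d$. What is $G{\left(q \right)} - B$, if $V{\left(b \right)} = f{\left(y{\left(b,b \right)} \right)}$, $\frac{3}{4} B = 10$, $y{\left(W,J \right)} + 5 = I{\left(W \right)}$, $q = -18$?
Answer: $- \frac{1312}{129} \approx -10.171$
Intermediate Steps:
$I{\left(d \right)} = -2 + d$
$y{\left(W,J \right)} = -7 + W$ ($y{\left(W,J \right)} = -5 + \left(-2 + W\right) = -7 + W$)
$B = \frac{40}{3}$ ($B = \frac{4}{3} \cdot 10 = \frac{40}{3} \approx 13.333$)
$V{\left(b \right)} = -7 + b$
$G{\left(O \right)} = 4 - \frac{2 O}{-7 + 2 O}$ ($G{\left(O \right)} = 4 - \frac{O + O}{O + \left(-7 + O\right)} = 4 - \frac{2 O}{-7 + 2 O}$)
$G{\left(q \right)} - B = \frac{2 \left(-14 + 3 \left(-18\right)\right)}{-7 + 2 \left(-18\right)} - \frac{40}{3} = \frac{2 \left(-14 - 54\right)}{-7 - 36} - \frac{40}{3} = 2 \frac{1}{-43} \left(-68\right) - \frac{40}{3} = 2 \left(- \frac{1}{43}\right) \left(-68\right) - \frac{40}{3} = \frac{136}{43} - \frac{40}{3} = - \frac{1312}{129}$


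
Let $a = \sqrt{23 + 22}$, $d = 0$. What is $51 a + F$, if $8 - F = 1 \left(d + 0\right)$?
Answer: $8 + 153 \sqrt{5} \approx 350.12$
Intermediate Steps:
$a = 3 \sqrt{5}$ ($a = \sqrt{45} = 3 \sqrt{5} \approx 6.7082$)
$F = 8$ ($F = 8 - 1 \left(0 + 0\right) = 8 - 1 \cdot 0 = 8 - 0 = 8 + 0 = 8$)
$51 a + F = 51 \cdot 3 \sqrt{5} + 8 = 153 \sqrt{5} + 8 = 8 + 153 \sqrt{5}$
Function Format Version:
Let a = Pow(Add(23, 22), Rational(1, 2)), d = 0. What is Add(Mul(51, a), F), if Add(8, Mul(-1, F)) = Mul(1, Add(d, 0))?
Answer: Add(8, Mul(153, Pow(5, Rational(1, 2)))) ≈ 350.12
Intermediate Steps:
a = Mul(3, Pow(5, Rational(1, 2))) (a = Pow(45, Rational(1, 2)) = Mul(3, Pow(5, Rational(1, 2))) ≈ 6.7082)
F = 8 (F = Add(8, Mul(-1, Mul(1, Add(0, 0)))) = Add(8, Mul(-1, Mul(1, 0))) = Add(8, Mul(-1, 0)) = Add(8, 0) = 8)
Add(Mul(51, a), F) = Add(Mul(51, Mul(3, Pow(5, Rational(1, 2)))), 8) = Add(Mul(153, Pow(5, Rational(1, 2))), 8) = Add(8, Mul(153, Pow(5, Rational(1, 2))))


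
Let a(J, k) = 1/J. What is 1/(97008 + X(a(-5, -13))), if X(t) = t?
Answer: 5/485039 ≈ 1.0308e-5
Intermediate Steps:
1/(97008 + X(a(-5, -13))) = 1/(97008 + 1/(-5)) = 1/(97008 - ⅕) = 1/(485039/5) = 5/485039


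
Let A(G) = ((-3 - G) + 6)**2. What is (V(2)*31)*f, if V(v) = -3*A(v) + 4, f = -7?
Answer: -217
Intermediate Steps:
A(G) = (3 - G)**2
V(v) = 4 - 3*(-3 + v)**2 (V(v) = -3*(-3 + v)**2 + 4 = 4 - 3*(-3 + v)**2)
(V(2)*31)*f = ((4 - 3*(-3 + 2)**2)*31)*(-7) = ((4 - 3*(-1)**2)*31)*(-7) = ((4 - 3*1)*31)*(-7) = ((4 - 3)*31)*(-7) = (1*31)*(-7) = 31*(-7) = -217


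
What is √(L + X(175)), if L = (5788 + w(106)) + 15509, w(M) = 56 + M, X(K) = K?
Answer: √21634 ≈ 147.08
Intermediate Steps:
L = 21459 (L = (5788 + (56 + 106)) + 15509 = (5788 + 162) + 15509 = 5950 + 15509 = 21459)
√(L + X(175)) = √(21459 + 175) = √21634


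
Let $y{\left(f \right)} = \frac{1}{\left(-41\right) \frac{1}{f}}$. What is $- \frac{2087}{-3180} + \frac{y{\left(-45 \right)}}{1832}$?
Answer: $\frac{39225461}{59714040} \approx 0.65689$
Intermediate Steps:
$y{\left(f \right)} = - \frac{f}{41}$
$- \frac{2087}{-3180} + \frac{y{\left(-45 \right)}}{1832} = - \frac{2087}{-3180} + \frac{\left(- \frac{1}{41}\right) \left(-45\right)}{1832} = \left(-2087\right) \left(- \frac{1}{3180}\right) + \frac{45}{41} \cdot \frac{1}{1832} = \frac{2087}{3180} + \frac{45}{75112} = \frac{39225461}{59714040}$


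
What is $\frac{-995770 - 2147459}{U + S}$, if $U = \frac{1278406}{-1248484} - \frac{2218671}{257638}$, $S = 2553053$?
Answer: $- \frac{126380170185514671}{102650508407196023} \approx -1.2312$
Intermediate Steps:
$U = - \frac{387417651224}{40207115099}$ ($U = 1278406 \left(- \frac{1}{1248484}\right) - \frac{2218671}{257638} = - \frac{639203}{624242} - \frac{2218671}{257638} = - \frac{387417651224}{40207115099} \approx -9.6355$)
$\frac{-995770 - 2147459}{U + S} = \frac{-995770 - 2147459}{- \frac{387417651224}{40207115099} + 2553053} = - \frac{3143229}{\frac{102650508407196023}{40207115099}} = \left(-3143229\right) \frac{40207115099}{102650508407196023} = - \frac{126380170185514671}{102650508407196023}$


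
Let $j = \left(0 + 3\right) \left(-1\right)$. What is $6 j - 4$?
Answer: $-22$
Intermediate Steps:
$j = -3$ ($j = 3 \left(-1\right) = -3$)
$6 j - 4 = 6 \left(-3\right) - 4 = -18 - 4 = -22$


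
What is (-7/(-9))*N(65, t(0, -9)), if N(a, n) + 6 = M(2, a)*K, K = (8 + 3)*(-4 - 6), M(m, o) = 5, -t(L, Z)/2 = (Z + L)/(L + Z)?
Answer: -3892/9 ≈ -432.44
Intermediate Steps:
t(L, Z) = -2 (t(L, Z) = -2*(Z + L)/(L + Z) = -2*(L + Z)/(L + Z) = -2*1 = -2)
K = -110 (K = 11*(-10) = -110)
N(a, n) = -556 (N(a, n) = -6 + 5*(-110) = -6 - 550 = -556)
(-7/(-9))*N(65, t(0, -9)) = -7/(-9)*(-556) = -7*(-1/9)*(-556) = (7/9)*(-556) = -3892/9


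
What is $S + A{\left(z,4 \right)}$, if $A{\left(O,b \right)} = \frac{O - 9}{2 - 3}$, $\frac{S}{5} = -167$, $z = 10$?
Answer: $-836$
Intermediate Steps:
$S = -835$ ($S = 5 \left(-167\right) = -835$)
$A{\left(O,b \right)} = 9 - O$ ($A{\left(O,b \right)} = \frac{-9 + O}{-1} = \left(-9 + O\right) \left(-1\right) = 9 - O$)
$S + A{\left(z,4 \right)} = -835 + \left(9 - 10\right) = -835 - 1 = -836$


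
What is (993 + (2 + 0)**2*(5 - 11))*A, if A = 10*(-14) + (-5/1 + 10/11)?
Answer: -1535865/11 ≈ -1.3962e+5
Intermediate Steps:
A = -1585/11 (A = -140 + (-5*1 + 10*(1/11)) = -140 + (-5 + 10/11) = -140 - 45/11 = -1585/11 ≈ -144.09)
(993 + (2 + 0)**2*(5 - 11))*A = (993 + (2 + 0)**2*(5 - 11))*(-1585/11) = (993 + 2**2*(-6))*(-1585/11) = (993 + 4*(-6))*(-1585/11) = (993 - 24)*(-1585/11) = 969*(-1585/11) = -1535865/11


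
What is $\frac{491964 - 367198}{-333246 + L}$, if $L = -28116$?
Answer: $- \frac{62383}{180681} \approx -0.34527$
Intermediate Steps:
$\frac{491964 - 367198}{-333246 + L} = \frac{491964 - 367198}{-333246 - 28116} = \frac{124766}{-361362} = 124766 \left(- \frac{1}{361362}\right) = - \frac{62383}{180681}$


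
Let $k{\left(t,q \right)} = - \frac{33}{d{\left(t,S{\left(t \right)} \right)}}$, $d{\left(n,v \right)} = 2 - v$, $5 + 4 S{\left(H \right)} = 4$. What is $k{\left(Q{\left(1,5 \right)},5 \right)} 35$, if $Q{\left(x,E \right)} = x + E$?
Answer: $- \frac{1540}{3} \approx -513.33$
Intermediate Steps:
$S{\left(H \right)} = - \frac{1}{4}$ ($S{\left(H \right)} = - \frac{5}{4} + \frac{1}{4} \cdot 4 = - \frac{5}{4} + 1 = - \frac{1}{4}$)
$Q{\left(x,E \right)} = E + x$
$k{\left(t,q \right)} = - \frac{44}{3}$ ($k{\left(t,q \right)} = - \frac{33}{2 - - \frac{1}{4}} = - \frac{33}{2 + \frac{1}{4}} = - \frac{33}{\frac{9}{4}} = \left(-33\right) \frac{4}{9} = - \frac{44}{3}$)
$k{\left(Q{\left(1,5 \right)},5 \right)} 35 = \left(- \frac{44}{3}\right) 35 = - \frac{1540}{3}$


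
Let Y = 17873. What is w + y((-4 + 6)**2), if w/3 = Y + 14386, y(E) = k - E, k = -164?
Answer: 96609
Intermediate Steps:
y(E) = -164 - E
w = 96777 (w = 3*(17873 + 14386) = 3*32259 = 96777)
w + y((-4 + 6)**2) = 96777 + (-164 - (-4 + 6)**2) = 96777 + (-164 - 1*2**2) = 96777 + (-164 - 1*4) = 96777 + (-164 - 4) = 96777 - 168 = 96609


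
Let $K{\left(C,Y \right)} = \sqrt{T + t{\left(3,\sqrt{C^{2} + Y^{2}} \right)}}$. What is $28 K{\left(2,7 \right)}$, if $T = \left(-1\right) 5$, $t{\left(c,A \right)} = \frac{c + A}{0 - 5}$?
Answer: $\frac{28 \sqrt{-140 - 5 \sqrt{53}}}{5} \approx 74.377 i$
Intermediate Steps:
$t{\left(c,A \right)} = - \frac{A}{5} - \frac{c}{5}$ ($t{\left(c,A \right)} = \frac{A + c}{-5} = \left(A + c\right) \left(- \frac{1}{5}\right) = - \frac{A}{5} - \frac{c}{5}$)
$T = -5$
$K{\left(C,Y \right)} = \sqrt{- \frac{28}{5} - \frac{\sqrt{C^{2} + Y^{2}}}{5}}$ ($K{\left(C,Y \right)} = \sqrt{-5 - \left(\frac{3}{5} + \frac{\sqrt{C^{2} + Y^{2}}}{5}\right)} = \sqrt{- \frac{28}{5} - \frac{\sqrt{C^{2} + Y^{2}}}{5}}$)
$28 K{\left(2,7 \right)} = 28 \frac{\sqrt{-140 - 5 \sqrt{2^{2} + 7^{2}}}}{5} = 28 \frac{\sqrt{-140 - 5 \sqrt{4 + 49}}}{5} = 28 \frac{\sqrt{-140 - 5 \sqrt{53}}}{5} = \frac{28 \sqrt{-140 - 5 \sqrt{53}}}{5}$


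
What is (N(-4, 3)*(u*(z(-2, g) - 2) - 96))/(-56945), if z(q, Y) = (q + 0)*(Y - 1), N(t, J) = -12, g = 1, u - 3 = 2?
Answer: -1272/56945 ≈ -0.022337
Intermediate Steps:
u = 5 (u = 3 + 2 = 5)
z(q, Y) = q*(-1 + Y)
(N(-4, 3)*(u*(z(-2, g) - 2) - 96))/(-56945) = -12*(5*(-2*(-1 + 1) - 2) - 96)/(-56945) = -12*(5*(-2*0 - 2) - 96)*(-1/56945) = -12*(5*(0 - 2) - 96)*(-1/56945) = -12*(5*(-2) - 96)*(-1/56945) = -12*(-10 - 96)*(-1/56945) = -12*(-106)*(-1/56945) = 1272*(-1/56945) = -1272/56945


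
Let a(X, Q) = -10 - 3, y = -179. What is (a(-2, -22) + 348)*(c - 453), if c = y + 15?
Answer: -206695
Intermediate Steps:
a(X, Q) = -13
c = -164 (c = -179 + 15 = -164)
(a(-2, -22) + 348)*(c - 453) = (-13 + 348)*(-164 - 453) = 335*(-617) = -206695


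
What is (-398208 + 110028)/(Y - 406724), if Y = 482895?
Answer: -288180/76171 ≈ -3.7833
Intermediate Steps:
(-398208 + 110028)/(Y - 406724) = (-398208 + 110028)/(482895 - 406724) = -288180/76171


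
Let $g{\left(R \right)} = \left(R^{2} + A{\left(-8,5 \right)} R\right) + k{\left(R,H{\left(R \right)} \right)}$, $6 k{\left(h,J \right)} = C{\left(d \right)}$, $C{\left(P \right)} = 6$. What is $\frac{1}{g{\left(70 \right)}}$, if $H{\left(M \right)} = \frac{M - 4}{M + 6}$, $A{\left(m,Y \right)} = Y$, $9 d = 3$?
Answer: $\frac{1}{5251} \approx 0.00019044$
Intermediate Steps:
$d = \frac{1}{3}$ ($d = \frac{1}{9} \cdot 3 = \frac{1}{3} \approx 0.33333$)
$H{\left(M \right)} = \frac{-4 + M}{6 + M}$
$k{\left(h,J \right)} = 1$ ($k{\left(h,J \right)} = \frac{1}{6} \cdot 6 = 1$)
$g{\left(R \right)} = 1 + R^{2} + 5 R$ ($g{\left(R \right)} = \left(R^{2} + 5 R\right) + 1 = 1 + R^{2} + 5 R$)
$\frac{1}{g{\left(70 \right)}} = \frac{1}{1 + 70^{2} + 5 \cdot 70} = \frac{1}{1 + 4900 + 350} = \frac{1}{5251}$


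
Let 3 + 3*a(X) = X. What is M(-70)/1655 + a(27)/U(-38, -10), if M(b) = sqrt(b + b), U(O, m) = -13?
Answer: -8/13 + 2*I*sqrt(35)/1655 ≈ -0.61539 + 0.0071493*I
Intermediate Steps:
a(X) = -1 + X/3
M(b) = sqrt(2)*sqrt(b) (M(b) = sqrt(2*b) = sqrt(2)*sqrt(b))
M(-70)/1655 + a(27)/U(-38, -10) = (sqrt(2)*sqrt(-70))/1655 + (-1 + (1/3)*27)/(-13) = (sqrt(2)*(I*sqrt(70)))*(1/1655) + (-1 + 9)*(-1/13) = (2*I*sqrt(35))*(1/1655) + 8*(-1/13) = 2*I*sqrt(35)/1655 - 8/13 = -8/13 + 2*I*sqrt(35)/1655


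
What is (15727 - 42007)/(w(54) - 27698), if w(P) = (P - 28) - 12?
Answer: 730/769 ≈ 0.94928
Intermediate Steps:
w(P) = -40 + P (w(P) = (-28 + P) - 12 = -40 + P)
(15727 - 42007)/(w(54) - 27698) = (15727 - 42007)/((-40 + 54) - 27698) = -26280/(14 - 27698) = -26280/(-27684) = -26280*(-1/27684) = 730/769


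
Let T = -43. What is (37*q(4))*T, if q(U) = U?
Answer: -6364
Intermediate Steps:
(37*q(4))*T = (37*4)*(-43) = 148*(-43) = -6364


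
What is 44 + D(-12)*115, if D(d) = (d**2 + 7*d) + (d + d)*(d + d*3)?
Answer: 139424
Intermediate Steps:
D(d) = 7*d + 9*d**2 (D(d) = (d**2 + 7*d) + (2*d)*(d + 3*d) = (d**2 + 7*d) + (2*d)*(4*d) = (d**2 + 7*d) + 8*d**2 = 7*d + 9*d**2)
44 + D(-12)*115 = 44 - 12*(7 + 9*(-12))*115 = 44 - 12*(7 - 108)*115 = 44 - 12*(-101)*115 = 44 + 1212*115 = 44 + 139380 = 139424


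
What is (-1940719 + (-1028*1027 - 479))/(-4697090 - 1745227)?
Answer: 2996954/6442317 ≈ 0.46520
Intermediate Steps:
(-1940719 + (-1028*1027 - 479))/(-4697090 - 1745227) = (-1940719 + (-1055756 - 479))/(-6442317) = (-1940719 - 1056235)*(-1/6442317) = -2996954*(-1/6442317) = 2996954/6442317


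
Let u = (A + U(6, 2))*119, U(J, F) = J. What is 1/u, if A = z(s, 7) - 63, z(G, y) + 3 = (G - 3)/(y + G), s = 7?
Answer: -1/7106 ≈ -0.00014073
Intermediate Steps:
z(G, y) = -3 + (-3 + G)/(G + y) (z(G, y) = -3 + (G - 3)/(y + G) = -3 + (-3 + G)/(G + y))
A = -460/7 (A = (-3 - 3*7 - 2*7)/(7 + 7) - 63 = (-3 - 21 - 14)/14 - 63 = (1/14)*(-38) - 63 = -19/7 - 63 = -460/7 ≈ -65.714)
u = -7106 (u = (-460/7 + 6)*119 = -418/7*119 = -7106)
1/u = 1/(-7106) = -1/7106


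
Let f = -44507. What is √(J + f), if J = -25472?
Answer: I*√69979 ≈ 264.54*I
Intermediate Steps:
√(J + f) = √(-25472 - 44507) = √(-69979) = I*√69979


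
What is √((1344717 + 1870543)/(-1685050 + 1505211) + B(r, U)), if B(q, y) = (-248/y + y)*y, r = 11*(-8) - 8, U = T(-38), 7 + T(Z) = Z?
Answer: √56893621998477/179839 ≈ 41.942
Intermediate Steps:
T(Z) = -7 + Z
U = -45 (U = -7 - 38 = -45)
r = -96 (r = -88 - 8 = -96)
B(q, y) = y*(y - 248/y) (B(q, y) = (y - 248/y)*y = y*(y - 248/y))
√((1344717 + 1870543)/(-1685050 + 1505211) + B(r, U)) = √((1344717 + 1870543)/(-1685050 + 1505211) + (-248 + (-45)²)) = √(3215260/(-179839) + (-248 + 2025)) = √(3215260*(-1/179839) + 1777) = √(-3215260/179839 + 1777) = √(316358643/179839) = √56893621998477/179839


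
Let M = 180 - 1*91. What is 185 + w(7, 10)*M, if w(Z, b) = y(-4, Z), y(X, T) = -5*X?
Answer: 1965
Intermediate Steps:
w(Z, b) = 20 (w(Z, b) = -5*(-4) = 20)
M = 89 (M = 180 - 91 = 89)
185 + w(7, 10)*M = 185 + 20*89 = 185 + 1780 = 1965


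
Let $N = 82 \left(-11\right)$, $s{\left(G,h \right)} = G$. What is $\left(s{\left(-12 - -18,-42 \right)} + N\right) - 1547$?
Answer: $-2443$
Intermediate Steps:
$N = -902$
$\left(s{\left(-12 - -18,-42 \right)} + N\right) - 1547 = \left(\left(-12 - -18\right) - 902\right) - 1547 = \left(\left(-12 + 18\right) - 902\right) - 1547 = \left(6 - 902\right) - 1547 = -896 - 1547 = -2443$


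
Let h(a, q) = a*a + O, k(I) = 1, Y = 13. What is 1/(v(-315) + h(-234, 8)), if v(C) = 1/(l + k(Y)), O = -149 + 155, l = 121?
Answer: 122/6680965 ≈ 1.8261e-5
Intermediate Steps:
O = 6
v(C) = 1/122 (v(C) = 1/(121 + 1) = 1/122)
h(a, q) = 6 + a² (h(a, q) = a*a + 6 = a² + 6 = 6 + a²)
1/(v(-315) + h(-234, 8)) = 1/(1/122 + (6 + (-234)²)) = 1/(1/122 + (6 + 54756)) = 1/(1/122 + 54762) = 1/(6680965/122) = 122/6680965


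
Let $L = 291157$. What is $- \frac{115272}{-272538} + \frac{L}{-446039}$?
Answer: $- \frac{67477147}{293629413} \approx -0.2298$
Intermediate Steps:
$- \frac{115272}{-272538} + \frac{L}{-446039} = - \frac{115272}{-272538} + \frac{291157}{-446039} = \left(-115272\right) \left(- \frac{1}{272538}\right) + 291157 \left(- \frac{1}{446039}\right) = \frac{6404}{15141} - \frac{12659}{19393} = - \frac{67477147}{293629413}$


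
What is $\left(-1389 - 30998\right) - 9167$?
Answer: $-41554$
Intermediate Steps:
$\left(-1389 - 30998\right) - 9167 = -32387 - 9167 = -41554$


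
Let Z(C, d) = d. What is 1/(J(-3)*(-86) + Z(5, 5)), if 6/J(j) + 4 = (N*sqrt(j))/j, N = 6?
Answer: 551/71899 + 258*I*sqrt(3)/71899 ≈ 0.0076635 + 0.0062152*I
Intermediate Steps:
J(j) = 6/(-4 + 6/sqrt(j)) (J(j) = 6/(-4 + (6*sqrt(j))/j) = 6/(-4 + 6/sqrt(j)))
1/(J(-3)*(-86) + Z(5, 5)) = 1/((3*(-3)/(-2*(-3) + 3*sqrt(-3)))*(-86) + 5) = 1/((3*(-3)/(6 + 3*(I*sqrt(3))))*(-86) + 5) = 1/((3*(-3)/(6 + 3*I*sqrt(3)))*(-86) + 5) = 1/(-9/(6 + 3*I*sqrt(3))*(-86) + 5) = 1/(774/(6 + 3*I*sqrt(3)) + 5) = 1/(5 + 774/(6 + 3*I*sqrt(3)))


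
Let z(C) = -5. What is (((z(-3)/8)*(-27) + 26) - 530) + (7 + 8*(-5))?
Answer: -4161/8 ≈ -520.13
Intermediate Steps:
(((z(-3)/8)*(-27) + 26) - 530) + (7 + 8*(-5)) = ((-5/8*(-27) + 26) - 530) + (7 + 8*(-5)) = ((-5*⅛*(-27) + 26) - 530) + (7 - 40) = ((-5/8*(-27) + 26) - 530) - 33 = ((135/8 + 26) - 530) - 33 = (343/8 - 530) - 33 = -3897/8 - 33 = -4161/8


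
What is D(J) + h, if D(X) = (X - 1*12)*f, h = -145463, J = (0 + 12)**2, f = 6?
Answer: -144671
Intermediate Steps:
J = 144 (J = 12**2 = 144)
D(X) = -72 + 6*X (D(X) = (X - 1*12)*6 = (X - 12)*6 = (-12 + X)*6 = -72 + 6*X)
D(J) + h = (-72 + 6*144) - 145463 = (-72 + 864) - 145463 = 792 - 145463 = -144671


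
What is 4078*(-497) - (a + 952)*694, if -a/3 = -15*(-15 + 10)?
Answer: -2531304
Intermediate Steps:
a = -225 (a = -(-45)*(-15 + 10) = -(-45)*(-5) = -3*75 = -225)
4078*(-497) - (a + 952)*694 = 4078*(-497) - (-225 + 952)*694 = -2026766 - 727*694 = -2026766 - 1*504538 = -2026766 - 504538 = -2531304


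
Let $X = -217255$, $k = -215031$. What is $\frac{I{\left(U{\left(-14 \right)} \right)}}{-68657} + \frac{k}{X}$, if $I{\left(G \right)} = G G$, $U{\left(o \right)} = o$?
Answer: $\frac{14720801387}{14916076535} \approx 0.98691$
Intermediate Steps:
$I{\left(G \right)} = G^{2}$
$\frac{I{\left(U{\left(-14 \right)} \right)}}{-68657} + \frac{k}{X} = \frac{\left(-14\right)^{2}}{-68657} - \frac{215031}{-217255} = 196 \left(- \frac{1}{68657}\right) - - \frac{215031}{217255} = - \frac{196}{68657} + \frac{215031}{217255} = \frac{14720801387}{14916076535}$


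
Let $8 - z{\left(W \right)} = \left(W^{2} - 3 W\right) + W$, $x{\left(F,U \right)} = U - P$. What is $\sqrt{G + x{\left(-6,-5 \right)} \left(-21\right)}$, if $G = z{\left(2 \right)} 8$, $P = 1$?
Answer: $\sqrt{190} \approx 13.784$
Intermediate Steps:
$x{\left(F,U \right)} = -1 + U$ ($x{\left(F,U \right)} = U - 1 = -1 + U$)
$z{\left(W \right)} = 8 - W^{2} + 2 W$ ($z{\left(W \right)} = 8 - \left(\left(W^{2} - 3 W\right) + W\right) = 8 - \left(W^{2} - 2 W\right) = 8 - W^{2} + 2 W$)
$G = 64$ ($G = \left(8 - 2^{2} + 2 \cdot 2\right) 8 = \left(8 - 4 + 4\right) 8 = 8 \cdot 8 = 64$)
$\sqrt{G + x{\left(-6,-5 \right)} \left(-21\right)} = \sqrt{64 + \left(-1 - 5\right) \left(-21\right)} = \sqrt{64 - -126} = \sqrt{64 + 126} = \sqrt{190}$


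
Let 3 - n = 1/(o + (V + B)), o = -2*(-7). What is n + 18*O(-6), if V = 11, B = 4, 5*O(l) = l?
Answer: -2702/145 ≈ -18.634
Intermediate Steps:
O(l) = l/5
o = 14
n = 86/29 (n = 3 - 1/(14 + (11 + 4)) = 3 - 1/(14 + 15) = 3 - 1/29 = 86/29 ≈ 2.9655)
n + 18*O(-6) = 86/29 + 18*((⅕)*(-6)) = 86/29 + 18*(-6/5) = 86/29 - 108/5 = -2702/145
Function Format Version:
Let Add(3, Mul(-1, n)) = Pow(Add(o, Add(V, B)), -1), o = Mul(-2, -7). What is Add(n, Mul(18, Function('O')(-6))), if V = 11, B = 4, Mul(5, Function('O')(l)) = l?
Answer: Rational(-2702, 145) ≈ -18.634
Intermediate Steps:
Function('O')(l) = Mul(Rational(1, 5), l)
o = 14
n = Rational(86, 29) (n = Add(3, Mul(-1, Pow(Add(14, Add(11, 4)), -1))) = Add(3, Mul(-1, Pow(Add(14, 15), -1))) = Add(3, Mul(-1, Pow(29, -1))) = Add(3, Mul(-1, Rational(1, 29))) = Add(3, Rational(-1, 29)) = Rational(86, 29) ≈ 2.9655)
Add(n, Mul(18, Function('O')(-6))) = Add(Rational(86, 29), Mul(18, Mul(Rational(1, 5), -6))) = Add(Rational(86, 29), Mul(18, Rational(-6, 5))) = Add(Rational(86, 29), Rational(-108, 5)) = Rational(-2702, 145)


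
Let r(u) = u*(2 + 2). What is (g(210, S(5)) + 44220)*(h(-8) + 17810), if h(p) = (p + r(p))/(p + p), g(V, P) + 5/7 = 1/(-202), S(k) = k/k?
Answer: 2227490994375/2828 ≈ 7.8766e+8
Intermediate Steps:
r(u) = 4*u (r(u) = u*4 = 4*u)
S(k) = 1
g(V, P) = -1017/1414 (g(V, P) = -5/7 + 1/(-202) = -5/7 - 1/202 = -1017/1414)
h(p) = 5/2 (h(p) = (p + 4*p)/(p + p) = (5*p)/((2*p)) = (5*p)*(1/(2*p)) = 5/2)
(g(210, S(5)) + 44220)*(h(-8) + 17810) = (-1017/1414 + 44220)*(5/2 + 17810) = (62526063/1414)*(35625/2) = 2227490994375/2828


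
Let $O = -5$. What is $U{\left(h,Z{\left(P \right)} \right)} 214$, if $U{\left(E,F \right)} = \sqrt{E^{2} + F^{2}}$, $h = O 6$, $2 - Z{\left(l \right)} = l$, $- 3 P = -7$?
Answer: $\frac{214 \sqrt{8101}}{3} \approx 6420.4$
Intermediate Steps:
$P = \frac{7}{3}$ ($P = \left(- \frac{1}{3}\right) \left(-7\right) = \frac{7}{3} \approx 2.3333$)
$Z{\left(l \right)} = 2 - l$
$h = -30$ ($h = \left(-5\right) 6 = -30$)
$U{\left(h,Z{\left(P \right)} \right)} 214 = \sqrt{\left(-30\right)^{2} + \left(2 - \frac{7}{3}\right)^{2}} \cdot 214 = \sqrt{900 + \left(2 - \frac{7}{3}\right)^{2}} \cdot 214 = \sqrt{900 + \left(- \frac{1}{3}\right)^{2}} \cdot 214 = \sqrt{900 + \frac{1}{9}} \cdot 214 = \sqrt{\frac{8101}{9}} \cdot 214 = \frac{\sqrt{8101}}{3} \cdot 214 = \frac{214 \sqrt{8101}}{3}$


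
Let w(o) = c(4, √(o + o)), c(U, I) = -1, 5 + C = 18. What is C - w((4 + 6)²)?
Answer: 14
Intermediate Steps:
C = 13 (C = -5 + 18 = 13)
w(o) = -1
C - w((4 + 6)²) = 13 - 1*(-1) = 13 + 1 = 14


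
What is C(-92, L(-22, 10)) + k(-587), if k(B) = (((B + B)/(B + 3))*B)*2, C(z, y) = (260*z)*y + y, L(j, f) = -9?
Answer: 31084997/146 ≈ 2.1291e+5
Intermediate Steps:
C(z, y) = y + 260*y*z (C(z, y) = 260*y*z + y = y + 260*y*z)
k(B) = 4*B**2/(3 + B) (k(B) = (((2*B)/(3 + B))*B)*2 = ((2*B/(3 + B))*B)*2 = (2*B**2/(3 + B))*2 = 4*B**2/(3 + B))
C(-92, L(-22, 10)) + k(-587) = -9*(1 + 260*(-92)) + 4*(-587)**2/(3 - 587) = -9*(1 - 23920) + 4*344569/(-584) = -9*(-23919) + 4*344569*(-1/584) = 215271 - 344569/146 = 31084997/146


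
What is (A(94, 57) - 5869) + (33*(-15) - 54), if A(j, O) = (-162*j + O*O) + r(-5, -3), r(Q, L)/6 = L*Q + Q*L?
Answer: -18217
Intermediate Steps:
r(Q, L) = 12*L*Q (r(Q, L) = 6*(L*Q + Q*L) = 6*(L*Q + L*Q) = 6*(2*L*Q) = 12*L*Q)
A(j, O) = 180 + O**2 - 162*j (A(j, O) = (-162*j + O*O) + 12*(-3)*(-5) = (-162*j + O**2) + 180 = (O**2 - 162*j) + 180 = 180 + O**2 - 162*j)
(A(94, 57) - 5869) + (33*(-15) - 54) = ((180 + 57**2 - 162*94) - 5869) + (33*(-15) - 54) = ((180 + 3249 - 15228) - 5869) + (-495 - 54) = (-11799 - 5869) - 549 = -17668 - 549 = -18217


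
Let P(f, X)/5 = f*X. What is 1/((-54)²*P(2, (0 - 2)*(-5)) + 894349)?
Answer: 1/1185949 ≈ 8.4321e-7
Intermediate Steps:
P(f, X) = 5*X*f (P(f, X) = 5*(f*X) = 5*(X*f) = 5*X*f)
1/((-54)²*P(2, (0 - 2)*(-5)) + 894349) = 1/((-54)²*(5*((0 - 2)*(-5))*2) + 894349) = 1/(2916*(5*(-2*(-5))*2) + 894349) = 1/(2916*(5*10*2) + 894349) = 1/(2916*100 + 894349) = 1/(291600 + 894349) = 1/1185949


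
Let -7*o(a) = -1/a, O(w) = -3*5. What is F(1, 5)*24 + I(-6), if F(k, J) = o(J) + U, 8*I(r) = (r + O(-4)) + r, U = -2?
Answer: -14193/280 ≈ -50.689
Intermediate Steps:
O(w) = -15
I(r) = -15/8 + r/4 (I(r) = ((r - 15) + r)/8 = ((-15 + r) + r)/8 = (-15 + 2*r)/8 = -15/8 + r/4)
o(a) = 1/(7*a) (o(a) = -(-1)/(7*a) = 1/(7*a))
F(k, J) = -2 + 1/(7*J) (F(k, J) = 1/(7*J) - 2 = -2 + 1/(7*J))
F(1, 5)*24 + I(-6) = (-2 + (1/7)/5)*24 + (-15/8 + (1/4)*(-6)) = (-2 + (1/7)*(1/5))*24 + (-15/8 - 3/2) = (-2 + 1/35)*24 - 27/8 = -69/35*24 - 27/8 = -1656/35 - 27/8 = -14193/280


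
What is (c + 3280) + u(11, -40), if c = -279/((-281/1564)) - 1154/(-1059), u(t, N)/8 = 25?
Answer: 1498000198/297579 ≈ 5034.0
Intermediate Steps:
u(t, N) = 200 (u(t, N) = 8*25 = 200)
c = 462425278/297579 (c = -279/((-281*1/1564)) - 1154*(-1/1059) = -279/(-281/1564) + 1154/1059 = -279*(-1564/281) + 1154/1059 = 436356/281 + 1154/1059 = 462425278/297579 ≈ 1554.0)
(c + 3280) + u(11, -40) = (462425278/297579 + 3280) + 200 = 1438484398/297579 + 200 = 1498000198/297579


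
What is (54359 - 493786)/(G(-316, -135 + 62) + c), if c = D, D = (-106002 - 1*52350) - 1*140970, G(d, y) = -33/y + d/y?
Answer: 32078171/21850157 ≈ 1.4681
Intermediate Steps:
D = -299322 (D = (-106002 - 52350) - 140970 = -158352 - 140970 = -299322)
c = -299322
(54359 - 493786)/(G(-316, -135 + 62) + c) = (54359 - 493786)/((-33 - 316)/(-135 + 62) - 299322) = -439427/(-349/(-73) - 299322) = -439427/(-1/73*(-349) - 299322) = -439427/(349/73 - 299322) = -439427/(-21850157/73) = -439427*(-73/21850157) = 32078171/21850157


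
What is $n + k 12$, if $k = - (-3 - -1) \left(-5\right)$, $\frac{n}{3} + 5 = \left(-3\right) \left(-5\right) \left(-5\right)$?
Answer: $-360$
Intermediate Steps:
$n = -240$ ($n = -15 + 3 \left(-3\right) \left(-5\right) \left(-5\right) = -15 + 3 \cdot 15 \left(-5\right) = -15 + 3 \left(-75\right) = -15 - 225 = -240$)
$k = -10$ ($k = - (-3 + 1) \left(-5\right) = \left(-1\right) \left(-2\right) \left(-5\right) = 2 \left(-5\right) = -10$)
$n + k 12 = -240 - 120 = -360$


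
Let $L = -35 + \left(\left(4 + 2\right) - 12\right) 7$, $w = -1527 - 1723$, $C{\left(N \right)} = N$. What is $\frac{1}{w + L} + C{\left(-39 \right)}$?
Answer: $- \frac{129754}{3327} \approx -39.0$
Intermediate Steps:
$w = -3250$ ($w = -1527 - 1723 = -3250$)
$L = -77$ ($L = -35 + \left(6 - 12\right) 7 = -35 - 42 = -77$)
$\frac{1}{w + L} + C{\left(-39 \right)} = \frac{1}{-3250 - 77} - 39 = \frac{1}{-3327} - 39 = - \frac{1}{3327} - 39 = - \frac{129754}{3327}$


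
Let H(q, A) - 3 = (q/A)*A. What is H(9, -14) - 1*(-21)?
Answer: 33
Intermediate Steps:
H(q, A) = 3 + q (H(q, A) = 3 + (q/A)*A = 3 + q)
H(9, -14) - 1*(-21) = (3 + 9) - 1*(-21) = 12 + 21 = 33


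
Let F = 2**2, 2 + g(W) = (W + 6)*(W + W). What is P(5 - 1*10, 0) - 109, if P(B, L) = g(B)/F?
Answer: -112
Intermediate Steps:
g(W) = -2 + 2*W*(6 + W) (g(W) = -2 + (W + 6)*(W + W) = -2 + (6 + W)*(2*W) = -2 + 2*W*(6 + W))
F = 4
P(B, L) = -1/2 + B**2/2 + 3*B (P(B, L) = (-2 + 2*B**2 + 12*B)/4 = (-2 + 2*B**2 + 12*B)*(1/4) = -1/2 + B**2/2 + 3*B)
P(5 - 1*10, 0) - 109 = (-1/2 + (5 - 1*10)**2/2 + 3*(5 - 1*10)) - 109 = (-1/2 + (5 - 10)**2/2 + 3*(5 - 10)) - 109 = (-1/2 + (1/2)*(-5)**2 + 3*(-5)) - 109 = (-1/2 + (1/2)*25 - 15) - 109 = (-1/2 + 25/2 - 15) - 109 = -3 - 109 = -112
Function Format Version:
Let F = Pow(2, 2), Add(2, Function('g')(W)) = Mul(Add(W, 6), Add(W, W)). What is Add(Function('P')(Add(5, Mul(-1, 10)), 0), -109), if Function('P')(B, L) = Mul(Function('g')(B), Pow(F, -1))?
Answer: -112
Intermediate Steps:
Function('g')(W) = Add(-2, Mul(2, W, Add(6, W))) (Function('g')(W) = Add(-2, Mul(Add(W, 6), Add(W, W))) = Add(-2, Mul(Add(6, W), Mul(2, W))) = Add(-2, Mul(2, W, Add(6, W))))
F = 4
Function('P')(B, L) = Add(Rational(-1, 2), Mul(Rational(1, 2), Pow(B, 2)), Mul(3, B)) (Function('P')(B, L) = Mul(Add(-2, Mul(2, Pow(B, 2)), Mul(12, B)), Pow(4, -1)) = Mul(Add(-2, Mul(2, Pow(B, 2)), Mul(12, B)), Rational(1, 4)) = Add(Rational(-1, 2), Mul(Rational(1, 2), Pow(B, 2)), Mul(3, B)))
Add(Function('P')(Add(5, Mul(-1, 10)), 0), -109) = Add(Add(Rational(-1, 2), Mul(Rational(1, 2), Pow(Add(5, Mul(-1, 10)), 2)), Mul(3, Add(5, Mul(-1, 10)))), -109) = Add(Add(Rational(-1, 2), Mul(Rational(1, 2), Pow(Add(5, -10), 2)), Mul(3, Add(5, -10))), -109) = Add(Add(Rational(-1, 2), Mul(Rational(1, 2), Pow(-5, 2)), Mul(3, -5)), -109) = Add(Add(Rational(-1, 2), Mul(Rational(1, 2), 25), -15), -109) = Add(Add(Rational(-1, 2), Rational(25, 2), -15), -109) = Add(-3, -109) = -112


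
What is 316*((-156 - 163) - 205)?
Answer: -165584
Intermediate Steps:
316*((-156 - 163) - 205) = 316*(-319 - 205) = 316*(-524) = -165584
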